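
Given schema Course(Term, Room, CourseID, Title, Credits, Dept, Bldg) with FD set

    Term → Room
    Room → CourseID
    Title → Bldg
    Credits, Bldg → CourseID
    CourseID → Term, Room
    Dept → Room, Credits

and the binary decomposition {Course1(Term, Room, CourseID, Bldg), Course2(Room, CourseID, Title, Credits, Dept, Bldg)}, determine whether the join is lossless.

Yes

Common attributes: Course1 ∩ Course2 = {Room, CourseID, Bldg}.
Closure of {Room, CourseID, Bldg}: CourseID → Term, Room applies, adding Term. So (Room, CourseID, Bldg)⁺ = {Term, Room, CourseID, Bldg}.
This closure contains every attribute of Course1, so Course1 ∩ Course2 → Course1. The join is lossless.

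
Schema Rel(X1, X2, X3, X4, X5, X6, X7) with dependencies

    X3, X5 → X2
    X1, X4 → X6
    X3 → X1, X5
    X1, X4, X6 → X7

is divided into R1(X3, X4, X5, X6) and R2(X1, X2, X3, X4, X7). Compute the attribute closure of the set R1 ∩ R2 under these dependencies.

R1 ∩ R2 = {X3, X4}.
X3 → X1, X5 applies, adding X1, X5
X3, X5 → X2 applies, adding X2
X1, X4 → X6 applies, adding X6
X1, X4, X6 → X7 applies, adding X7
Closure: {X1, X2, X3, X4, X5, X6, X7}.

X1, X2, X3, X4, X5, X6, X7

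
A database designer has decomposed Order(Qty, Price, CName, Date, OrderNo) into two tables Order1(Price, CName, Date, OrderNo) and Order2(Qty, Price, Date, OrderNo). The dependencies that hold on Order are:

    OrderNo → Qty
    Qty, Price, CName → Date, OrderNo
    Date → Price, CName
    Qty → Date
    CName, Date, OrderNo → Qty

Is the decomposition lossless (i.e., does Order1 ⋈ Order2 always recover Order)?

Yes

Common attributes: Order1 ∩ Order2 = {Price, Date, OrderNo}.
Closure of {Price, Date, OrderNo}: OrderNo → Qty applies, adding Qty; Date → Price, CName applies, adding CName. So (Price, Date, OrderNo)⁺ = {Qty, Price, CName, Date, OrderNo}.
This closure contains every attribute of Order1, so Order1 ∩ Order2 → Order1. The join is lossless.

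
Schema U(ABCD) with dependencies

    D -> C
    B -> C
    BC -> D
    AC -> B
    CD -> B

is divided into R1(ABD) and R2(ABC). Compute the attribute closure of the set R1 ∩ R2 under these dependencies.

R1 ∩ R2 = {AB}.
B → C applies, adding C
BC → D applies, adding D
Closure: {ABCD}.

ABCD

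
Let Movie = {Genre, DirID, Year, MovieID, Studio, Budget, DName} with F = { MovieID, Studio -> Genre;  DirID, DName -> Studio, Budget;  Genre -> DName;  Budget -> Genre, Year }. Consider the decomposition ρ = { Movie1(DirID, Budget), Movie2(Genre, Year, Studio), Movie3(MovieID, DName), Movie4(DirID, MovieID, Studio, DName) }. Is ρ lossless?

Chase test. Columns are Genre, DirID, Year, MovieID, Studio, Budget, DName; row i has aⱼ where attribute j ∈ Moviei, else bᵢⱼ.
Initial tableau (one row per fragment):
  row 1: b11 a2 b13 b14 b15 a6 b17
  row 2: a1 b22 a3 b24 a5 b26 b27
  row 3: b31 b32 b33 a4 b35 b36 a7
  row 4: b41 a2 b43 a4 a5 b46 a7
No row becomes fully distinguished — the join is lossy.

No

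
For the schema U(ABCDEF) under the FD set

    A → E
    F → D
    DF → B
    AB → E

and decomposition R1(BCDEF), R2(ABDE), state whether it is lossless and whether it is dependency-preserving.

lossy but dependency-preserving

Lossless test: (BDE)⁺ = {BDE}, which is a superkey of neither fragment — lossy.
Dependency preservation: every FD's attributes lie within a single fragment, so each can be enforced locally — preserved.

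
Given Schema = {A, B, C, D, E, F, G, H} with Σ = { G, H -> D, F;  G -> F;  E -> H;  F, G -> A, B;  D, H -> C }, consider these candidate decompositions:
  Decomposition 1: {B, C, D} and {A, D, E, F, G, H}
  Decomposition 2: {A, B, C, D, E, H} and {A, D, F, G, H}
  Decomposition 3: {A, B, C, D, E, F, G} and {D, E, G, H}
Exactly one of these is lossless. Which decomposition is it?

Decomposition 3

Decomposition 1: common = {D}, closure = {D} → lossy.
Decomposition 2: common = {A, D, H}, closure = {A, C, D, H} → lossy.
Decomposition 3: common = {D, E, G}, closure = {A, B, C, D, E, F, G, H} → lossless.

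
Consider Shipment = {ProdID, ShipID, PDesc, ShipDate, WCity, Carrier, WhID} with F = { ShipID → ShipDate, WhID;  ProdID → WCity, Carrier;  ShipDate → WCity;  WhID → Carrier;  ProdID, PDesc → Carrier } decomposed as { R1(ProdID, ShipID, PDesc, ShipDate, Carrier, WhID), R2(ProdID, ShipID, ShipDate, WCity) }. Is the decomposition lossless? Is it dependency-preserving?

Lossless test: (ProdID, ShipID, ShipDate)⁺ = {ProdID, ShipID, ShipDate, WCity, Carrier, WhID}, which contains all of one fragment — lossless.
Dependency preservation: ProdID → WCity, Carrier is not contained in any single fragment, but the restricted closure of its left-hand side across the fragments still reaches the right-hand side; the remaining FDs each lie inside some fragment. All dependencies are preserved.

lossless and dependency-preserving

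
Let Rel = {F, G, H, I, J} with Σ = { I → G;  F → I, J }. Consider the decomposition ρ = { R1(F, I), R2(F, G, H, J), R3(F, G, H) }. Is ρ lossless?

Chase test. Columns are F, G, H, I, J; row i has aⱼ where attribute j ∈ Ri, else bᵢⱼ.
Initial tableau (one row per fragment):
  row 1: a1 b12 b13 a4 b15
  row 2: a1 a2 a3 b24 a5
  row 3: a1 a2 a3 b34 b35
Rows 1 and 2 agree on F; apply F→I, J and equate their I, J entries.
Rows 1 and 3 agree on F; apply F→I, J and equate their I, J entries.
Rows 1 and 2 agree on I; apply I→G and equate their G entries.
Row 2 is now all distinguished symbols — the join is lossless.

Yes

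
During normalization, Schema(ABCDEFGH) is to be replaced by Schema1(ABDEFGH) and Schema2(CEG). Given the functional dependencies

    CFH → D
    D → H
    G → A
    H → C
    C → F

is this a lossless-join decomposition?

No

Common attributes: Schema1 ∩ Schema2 = {EG}.
Closure of {EG}: G → A applies, adding A. So (EG)⁺ = {AEG}.
The closure contains neither all of Schema1 = {ABDEFGH} nor all of Schema2 = {CEG}, so the common attributes are not a superkey of either fragment. The join is lossy.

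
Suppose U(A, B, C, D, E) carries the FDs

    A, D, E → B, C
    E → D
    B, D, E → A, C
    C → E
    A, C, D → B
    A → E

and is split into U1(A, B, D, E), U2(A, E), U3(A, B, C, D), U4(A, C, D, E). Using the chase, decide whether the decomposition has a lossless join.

Chase test. Columns are A, B, C, D, E; row i has aⱼ where attribute j ∈ Ui, else bᵢⱼ.
Initial tableau (one row per fragment):
  row 1: a1 a2 b13 a4 a5
  row 2: a1 b22 b23 b24 a5
  row 3: a1 a2 a3 a4 b35
  row 4: a1 b42 a3 a4 a5
Rows 1 and 4 agree on A, D, E; apply A, D, E→B, C and equate their B, C entries.
Rows 1 and 2 agree on E; apply E→D and equate their D entries.
Rows 1 and 3 agree on C; apply C→E and equate their E entries.
Rows 1 and 2 agree on A, D, E; apply A, D, E→B, C and equate their B, C entries.
Row 1 is now all distinguished symbols — the join is lossless.

Yes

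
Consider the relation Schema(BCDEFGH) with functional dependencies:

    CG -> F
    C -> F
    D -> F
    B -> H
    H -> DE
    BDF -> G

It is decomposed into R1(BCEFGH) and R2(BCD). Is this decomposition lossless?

Yes

Common attributes: R1 ∩ R2 = {BC}.
Closure of {BC}: C → F applies, adding F; B → H applies, adding H; H → DE applies, adding DE; BDF → G applies, adding G. So (BC)⁺ = {BCDEFGH}.
This closure contains every attribute of R1, so R1 ∩ R2 → R1. The join is lossless.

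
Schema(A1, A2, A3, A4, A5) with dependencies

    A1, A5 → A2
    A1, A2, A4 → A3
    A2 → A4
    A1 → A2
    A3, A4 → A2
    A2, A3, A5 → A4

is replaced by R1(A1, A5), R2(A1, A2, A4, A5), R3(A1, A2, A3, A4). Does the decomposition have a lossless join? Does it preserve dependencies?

Lossless test (chase): Rows 1 and 2 agree on A1, A5; apply A1, A5→A2 and equate their A2 entries. Rows 2 and 3 agree on A1, A2, A4; apply A1, A2, A4→A3 and equate their A3 entries. Rows 1 and 2 agree on A2; apply A2→A4 and equate their A4 entries. Rows 1 and 2 agree on A1, A2, A4; apply A1, A2, A4→A3 and equate their A3 entries. Row 1 is now all distinguished symbols — the join is lossless.
Dependency preservation: A2, A3, A5 → A4 is not contained in any single fragment, but the restricted closure of its left-hand side across the fragments still reaches the right-hand side; the remaining FDs each lie inside some fragment. All dependencies are preserved.

lossless and dependency-preserving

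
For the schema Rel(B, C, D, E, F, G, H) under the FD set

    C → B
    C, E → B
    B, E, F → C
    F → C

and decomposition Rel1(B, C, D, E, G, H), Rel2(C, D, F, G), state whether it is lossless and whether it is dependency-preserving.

lossy but dependency-preserving

Lossless test: (C, D, G)⁺ = {B, C, D, G}, which is a superkey of neither fragment — lossy.
Dependency preservation: B, E, F → C is not contained in any single fragment, but the restricted closure of its left-hand side across the fragments still reaches the right-hand side; the remaining FDs each lie inside some fragment. All dependencies are preserved.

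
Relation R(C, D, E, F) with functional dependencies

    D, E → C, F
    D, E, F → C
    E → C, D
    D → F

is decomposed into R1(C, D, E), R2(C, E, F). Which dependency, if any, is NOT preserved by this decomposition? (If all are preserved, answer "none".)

D → F

Check D → F: no single fragment contains all of {D, F}, and the restricted closure of {D} across the fragments never reaches {F}.
D, E → C, F is preserved.
D, E, F → C is preserved.
E → C, D is preserved.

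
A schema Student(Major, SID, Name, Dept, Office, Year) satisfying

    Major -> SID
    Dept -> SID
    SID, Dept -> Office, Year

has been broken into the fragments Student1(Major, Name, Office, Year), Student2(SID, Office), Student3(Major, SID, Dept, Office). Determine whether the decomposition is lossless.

No

Chase test. Columns are Major, SID, Name, Dept, Office, Year; row i has aⱼ where attribute j ∈ Studenti, else bᵢⱼ.
Initial tableau (one row per fragment):
  row 1: a1 b12 a3 b14 a5 a6
  row 2: b21 a2 b23 b24 a5 b26
  row 3: a1 a2 b33 a4 a5 b36
Rows 1 and 3 agree on Major; apply Major→SID and equate their SID entries.
No row becomes fully distinguished — the join is lossy.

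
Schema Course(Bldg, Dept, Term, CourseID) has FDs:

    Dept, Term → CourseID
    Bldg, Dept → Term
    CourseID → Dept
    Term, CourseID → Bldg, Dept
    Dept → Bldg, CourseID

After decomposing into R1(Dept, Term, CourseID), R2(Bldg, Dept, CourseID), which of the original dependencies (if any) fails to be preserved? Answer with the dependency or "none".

none

Dept, Term → CourseID lies within R1.
Bldg, Dept → Term: restricted closure across fragments reaches Term.
CourseID → Dept lies within R1.
Term, CourseID → Bldg, Dept: restricted closure across fragments reaches Bldg, Dept.
Dept → Bldg, CourseID lies within R2.
Every dependency is enforceable on the fragments, so the decomposition is dependency-preserving.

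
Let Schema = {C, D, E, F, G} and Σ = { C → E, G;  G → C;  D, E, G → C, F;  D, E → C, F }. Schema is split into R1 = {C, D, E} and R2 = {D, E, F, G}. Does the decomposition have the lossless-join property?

Yes

Common attributes: R1 ∩ R2 = {D, E}.
Closure of {D, E}: D, E → C, F applies, adding C, F; C → E, G applies, adding G. So (D, E)⁺ = {C, D, E, F, G}.
This closure contains every attribute of R1, so R1 ∩ R2 → R1. The join is lossless.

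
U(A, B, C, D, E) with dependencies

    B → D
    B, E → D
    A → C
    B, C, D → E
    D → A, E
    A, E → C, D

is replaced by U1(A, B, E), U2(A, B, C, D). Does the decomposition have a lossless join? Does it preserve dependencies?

Lossless test: (A, B)⁺ = {A, B, C, D, E}, which contains all of one fragment — lossless.
Dependency preservation: the restricted closure of {D} across the fragments never reaches {A, E}, so D → A, E cannot be enforced without a join — not preserved.

lossless but not dependency-preserving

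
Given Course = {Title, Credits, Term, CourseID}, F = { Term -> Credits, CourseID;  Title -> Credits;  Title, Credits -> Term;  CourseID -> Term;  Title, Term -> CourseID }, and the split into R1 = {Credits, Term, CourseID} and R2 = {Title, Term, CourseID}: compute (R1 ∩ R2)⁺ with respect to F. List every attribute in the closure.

Credits, Term, CourseID

R1 ∩ R2 = {Term, CourseID}.
Term → Credits, CourseID applies, adding Credits
Closure: {Credits, Term, CourseID}.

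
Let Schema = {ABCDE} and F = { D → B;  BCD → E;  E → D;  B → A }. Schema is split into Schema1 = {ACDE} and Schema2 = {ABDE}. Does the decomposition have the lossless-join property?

Yes

Common attributes: Schema1 ∩ Schema2 = {ADE}.
Closure of {ADE}: D → B applies, adding B. So (ADE)⁺ = {ABDE}.
This closure contains every attribute of Schema2, so Schema1 ∩ Schema2 → Schema2. The join is lossless.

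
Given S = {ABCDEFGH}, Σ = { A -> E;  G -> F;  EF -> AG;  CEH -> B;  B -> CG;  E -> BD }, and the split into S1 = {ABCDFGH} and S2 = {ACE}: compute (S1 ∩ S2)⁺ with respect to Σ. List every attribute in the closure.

S1 ∩ S2 = {AC}.
A → E applies, adding E
E → BD applies, adding BD
B → CG applies, adding G
G → F applies, adding F
Closure: {ABCDEFG}.

ABCDEFG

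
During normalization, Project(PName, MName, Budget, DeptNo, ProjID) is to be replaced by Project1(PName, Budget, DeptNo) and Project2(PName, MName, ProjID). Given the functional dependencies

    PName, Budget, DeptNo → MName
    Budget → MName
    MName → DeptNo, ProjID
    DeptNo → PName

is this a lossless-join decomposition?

Common attributes: Project1 ∩ Project2 = {PName}.
No dependency enlarges {PName}, so (PName)⁺ = {PName}.
The closure contains neither all of Project1 = {PName, Budget, DeptNo} nor all of Project2 = {PName, MName, ProjID}, so the common attributes are not a superkey of either fragment. The join is lossy.

No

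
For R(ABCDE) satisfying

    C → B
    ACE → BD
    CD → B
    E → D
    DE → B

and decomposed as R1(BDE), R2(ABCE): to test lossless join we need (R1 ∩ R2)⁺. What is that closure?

R1 ∩ R2 = {BE}.
E → D applies, adding D
Closure: {BDE}.

BDE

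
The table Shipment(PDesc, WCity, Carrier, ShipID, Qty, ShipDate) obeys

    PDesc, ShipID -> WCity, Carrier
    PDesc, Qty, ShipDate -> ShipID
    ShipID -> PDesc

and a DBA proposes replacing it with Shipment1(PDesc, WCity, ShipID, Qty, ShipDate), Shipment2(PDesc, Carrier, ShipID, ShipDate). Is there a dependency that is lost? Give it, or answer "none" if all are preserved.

PDesc, ShipID → WCity, Carrier: restricted closure across fragments reaches WCity, Carrier.
PDesc, Qty, ShipDate → ShipID lies within Shipment1.
ShipID → PDesc lies within Shipment1.
Every dependency is enforceable on the fragments, so the decomposition is dependency-preserving.

none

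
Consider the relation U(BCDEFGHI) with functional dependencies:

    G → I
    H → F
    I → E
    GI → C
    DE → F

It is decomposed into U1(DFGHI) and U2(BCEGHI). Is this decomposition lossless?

Common attributes: U1 ∩ U2 = {GHI}.
Closure of {GHI}: H → F applies, adding F; I → E applies, adding E; GI → C applies, adding C. So (GHI)⁺ = {CEFGHI}.
The closure contains neither all of U1 = {DFGHI} nor all of U2 = {BCEGHI}, so the common attributes are not a superkey of either fragment. The join is lossy.

No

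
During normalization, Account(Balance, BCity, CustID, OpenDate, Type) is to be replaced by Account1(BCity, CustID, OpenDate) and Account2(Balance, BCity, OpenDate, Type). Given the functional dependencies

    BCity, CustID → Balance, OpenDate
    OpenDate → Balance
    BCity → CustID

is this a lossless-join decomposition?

Common attributes: Account1 ∩ Account2 = {BCity, OpenDate}.
Closure of {BCity, OpenDate}: OpenDate → Balance applies, adding Balance; BCity → CustID applies, adding CustID. So (BCity, OpenDate)⁺ = {Balance, BCity, CustID, OpenDate}.
This closure contains every attribute of Account1, so Account1 ∩ Account2 → Account1. The join is lossless.

Yes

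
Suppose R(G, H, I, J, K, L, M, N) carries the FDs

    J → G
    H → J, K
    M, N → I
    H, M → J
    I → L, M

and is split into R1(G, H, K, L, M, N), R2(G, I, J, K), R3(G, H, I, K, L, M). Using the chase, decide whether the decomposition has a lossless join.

No

Chase test. Columns are G, H, I, J, K, L, M, N; row i has aⱼ where attribute j ∈ Ri, else bᵢⱼ.
Initial tableau (one row per fragment):
  row 1: a1 a2 b13 b14 a5 a6 a7 a8
  row 2: a1 b22 a3 a4 a5 b26 b27 b28
  row 3: a1 a2 a3 b34 a5 a6 a7 b38
Rows 1 and 3 agree on H; apply H→J, K and equate their J, K entries.
Rows 2 and 3 agree on I; apply I→L, M and equate their L, M entries.
No row becomes fully distinguished — the join is lossy.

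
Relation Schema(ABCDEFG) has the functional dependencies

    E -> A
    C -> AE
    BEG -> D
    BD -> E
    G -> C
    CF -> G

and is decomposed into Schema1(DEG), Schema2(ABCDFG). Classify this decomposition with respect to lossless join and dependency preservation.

Lossless test: (DG)⁺ = {ACDEG}, which contains all of one fragment — lossless.
Dependency preservation: the restricted closure of {E} across the fragments never reaches {A}, so E → A cannot be enforced without a join — not preserved.

lossless but not dependency-preserving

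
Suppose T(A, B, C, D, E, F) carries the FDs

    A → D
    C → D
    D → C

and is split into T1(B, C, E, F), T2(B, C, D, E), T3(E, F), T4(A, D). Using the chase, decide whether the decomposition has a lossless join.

Chase test. Columns are A, B, C, D, E, F; row i has aⱼ where attribute j ∈ Ti, else bᵢⱼ.
Initial tableau (one row per fragment):
  row 1: b11 a2 a3 b14 a5 a6
  row 2: b21 a2 a3 a4 a5 b26
  row 3: b31 b32 b33 b34 a5 a6
  row 4: a1 b42 b43 a4 b45 b46
Rows 1 and 2 agree on C; apply C→D and equate their D entries.
Rows 1 and 4 agree on D; apply D→C and equate their C entries.
No row becomes fully distinguished — the join is lossy.

No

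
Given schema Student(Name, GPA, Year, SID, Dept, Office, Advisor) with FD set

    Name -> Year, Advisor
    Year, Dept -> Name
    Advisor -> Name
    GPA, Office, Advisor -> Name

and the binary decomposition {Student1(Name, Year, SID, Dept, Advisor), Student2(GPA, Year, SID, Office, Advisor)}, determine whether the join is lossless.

No

Common attributes: Student1 ∩ Student2 = {Year, SID, Advisor}.
Closure of {Year, SID, Advisor}: Advisor → Name applies, adding Name. So (Year, SID, Advisor)⁺ = {Name, Year, SID, Advisor}.
The closure contains neither all of Student1 = {Name, Year, SID, Dept, Advisor} nor all of Student2 = {GPA, Year, SID, Office, Advisor}, so the common attributes are not a superkey of either fragment. The join is lossy.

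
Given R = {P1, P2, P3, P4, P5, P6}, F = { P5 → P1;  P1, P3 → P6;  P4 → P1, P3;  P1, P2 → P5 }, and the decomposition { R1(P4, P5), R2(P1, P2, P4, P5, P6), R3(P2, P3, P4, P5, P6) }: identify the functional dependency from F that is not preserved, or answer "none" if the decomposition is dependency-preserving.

P1, P3 → P6

Check P1, P3 → P6: no single fragment contains all of {P1, P3, P6}, and the restricted closure of {P1, P3} across the fragments never reaches {P6}.
P5 → P1 is preserved.
P4 → P1, P3 is preserved.
P1, P2 → P5 is preserved.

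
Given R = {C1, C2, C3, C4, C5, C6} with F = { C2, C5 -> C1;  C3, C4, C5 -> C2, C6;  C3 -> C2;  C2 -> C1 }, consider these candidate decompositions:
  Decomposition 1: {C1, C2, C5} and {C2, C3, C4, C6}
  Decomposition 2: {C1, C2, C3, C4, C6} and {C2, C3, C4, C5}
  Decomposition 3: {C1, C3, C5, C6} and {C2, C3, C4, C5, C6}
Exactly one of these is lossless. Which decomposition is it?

Decomposition 3

Decomposition 1: common = {C2}, closure = {C1, C2} → lossy.
Decomposition 2: common = {C2, C3, C4}, closure = {C1, C2, C3, C4} → lossy.
Decomposition 3: common = {C3, C5, C6}, closure = {C1, C2, C3, C5, C6} → lossless.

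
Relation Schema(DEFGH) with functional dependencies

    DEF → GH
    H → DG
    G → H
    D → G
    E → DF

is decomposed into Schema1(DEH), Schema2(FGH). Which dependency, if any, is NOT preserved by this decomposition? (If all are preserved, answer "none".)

E → DF

Check E → DF: no single fragment contains all of {DEF}, and the restricted closure of {E} across the fragments never reaches {DF}.
DEF → GH is preserved.
H → DG is preserved.
G → H is preserved.
D → G is preserved.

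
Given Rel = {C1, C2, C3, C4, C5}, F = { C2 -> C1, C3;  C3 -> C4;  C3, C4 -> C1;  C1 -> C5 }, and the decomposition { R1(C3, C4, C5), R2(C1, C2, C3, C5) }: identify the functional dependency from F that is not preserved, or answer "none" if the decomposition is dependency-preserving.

none

C2 → C1, C3 lies within R2.
C3 → C4 lies within R1.
C3, C4 → C1: restricted closure across fragments reaches C1.
C1 → C5 lies within R2.
Every dependency is enforceable on the fragments, so the decomposition is dependency-preserving.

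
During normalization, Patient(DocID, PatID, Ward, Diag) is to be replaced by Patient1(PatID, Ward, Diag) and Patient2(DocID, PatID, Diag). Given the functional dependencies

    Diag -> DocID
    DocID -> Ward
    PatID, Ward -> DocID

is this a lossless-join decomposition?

Yes

Common attributes: Patient1 ∩ Patient2 = {PatID, Diag}.
Closure of {PatID, Diag}: Diag → DocID applies, adding DocID; DocID → Ward applies, adding Ward. So (PatID, Diag)⁺ = {DocID, PatID, Ward, Diag}.
This closure contains every attribute of Patient1, so Patient1 ∩ Patient2 → Patient1. The join is lossless.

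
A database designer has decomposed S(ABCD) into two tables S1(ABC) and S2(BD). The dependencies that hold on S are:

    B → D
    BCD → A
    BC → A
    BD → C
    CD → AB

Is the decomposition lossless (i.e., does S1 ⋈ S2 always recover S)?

Yes

Common attributes: S1 ∩ S2 = {B}.
Closure of {B}: B → D applies, adding D; BD → C applies, adding C; CD → AB applies, adding A. So (B)⁺ = {ABCD}.
This closure contains every attribute of S1, so S1 ∩ S2 → S1. The join is lossless.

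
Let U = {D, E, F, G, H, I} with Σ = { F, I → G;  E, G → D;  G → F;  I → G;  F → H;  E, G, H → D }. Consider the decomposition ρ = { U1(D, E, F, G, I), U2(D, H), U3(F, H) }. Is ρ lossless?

Chase test. Columns are D, E, F, G, H, I; row i has aⱼ where attribute j ∈ Ui, else bᵢⱼ.
Initial tableau (one row per fragment):
  row 1: a1 a2 a3 a4 b15 a6
  row 2: a1 b22 b23 b24 a5 b26
  row 3: b31 b32 a3 b34 a5 b36
Rows 1 and 3 agree on F; apply F→H and equate their H entries.
Row 1 is now all distinguished symbols — the join is lossless.

Yes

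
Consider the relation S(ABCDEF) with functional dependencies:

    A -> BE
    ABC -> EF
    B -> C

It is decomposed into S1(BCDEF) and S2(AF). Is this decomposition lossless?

No

Common attributes: S1 ∩ S2 = {F}.
No dependency enlarges {F}, so (F)⁺ = {F}.
The closure contains neither all of S1 = {BCDEF} nor all of S2 = {AF}, so the common attributes are not a superkey of either fragment. The join is lossy.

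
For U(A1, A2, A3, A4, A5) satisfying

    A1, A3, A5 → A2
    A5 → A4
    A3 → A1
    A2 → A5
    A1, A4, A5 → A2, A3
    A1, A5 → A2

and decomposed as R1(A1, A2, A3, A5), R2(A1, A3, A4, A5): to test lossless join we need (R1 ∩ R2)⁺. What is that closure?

A1, A2, A3, A4, A5

R1 ∩ R2 = {A1, A3, A5}.
A1, A3, A5 → A2 applies, adding A2
A5 → A4 applies, adding A4
Closure: {A1, A2, A3, A4, A5}.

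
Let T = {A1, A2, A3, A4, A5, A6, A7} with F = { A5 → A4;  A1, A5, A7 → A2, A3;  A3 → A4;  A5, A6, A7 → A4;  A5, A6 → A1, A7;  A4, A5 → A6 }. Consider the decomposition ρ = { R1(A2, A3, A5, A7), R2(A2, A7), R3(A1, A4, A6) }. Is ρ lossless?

No

Chase test. Columns are A1, A2, A3, A4, A5, A6, A7; row i has aⱼ where attribute j ∈ Ri, else bᵢⱼ.
Initial tableau (one row per fragment):
  row 1: b11 a2 a3 b14 a5 b16 a7
  row 2: b21 a2 b23 b24 b25 b26 a7
  row 3: a1 b32 b33 a4 b35 a6 b37
No row becomes fully distinguished — the join is lossy.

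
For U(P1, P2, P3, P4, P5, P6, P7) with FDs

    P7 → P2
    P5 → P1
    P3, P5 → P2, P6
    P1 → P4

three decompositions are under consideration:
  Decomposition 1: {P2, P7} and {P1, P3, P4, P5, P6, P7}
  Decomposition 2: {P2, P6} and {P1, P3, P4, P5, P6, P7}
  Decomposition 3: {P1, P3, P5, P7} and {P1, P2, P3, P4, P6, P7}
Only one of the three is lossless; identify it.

Decomposition 1: common = {P7}, closure = {P2, P7} → lossless.
Decomposition 2: common = {P6}, closure = {P6} → lossy.
Decomposition 3: common = {P1, P3, P7}, closure = {P1, P2, P3, P4, P7} → lossy.

Decomposition 1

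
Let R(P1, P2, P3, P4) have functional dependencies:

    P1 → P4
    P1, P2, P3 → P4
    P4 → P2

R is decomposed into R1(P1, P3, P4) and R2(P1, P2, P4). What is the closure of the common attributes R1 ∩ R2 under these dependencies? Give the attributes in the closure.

P1, P2, P4

R1 ∩ R2 = {P1, P4}.
P4 → P2 applies, adding P2
Closure: {P1, P2, P4}.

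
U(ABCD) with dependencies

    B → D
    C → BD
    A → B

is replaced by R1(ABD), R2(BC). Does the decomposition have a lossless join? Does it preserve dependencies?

Lossless test: (B)⁺ = {BD}, which is a superkey of neither fragment — lossy.
Dependency preservation: C → BD is not contained in any single fragment, but the restricted closure of its left-hand side across the fragments still reaches the right-hand side; the remaining FDs each lie inside some fragment. All dependencies are preserved.

lossy but dependency-preserving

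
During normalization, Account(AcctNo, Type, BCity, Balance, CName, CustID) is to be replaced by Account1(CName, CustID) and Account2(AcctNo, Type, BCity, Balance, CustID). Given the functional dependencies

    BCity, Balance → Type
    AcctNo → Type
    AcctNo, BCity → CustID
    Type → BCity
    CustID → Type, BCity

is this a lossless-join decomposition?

No

Common attributes: Account1 ∩ Account2 = {CustID}.
Closure of {CustID}: CustID → Type, BCity applies, adding Type, BCity. So (CustID)⁺ = {Type, BCity, CustID}.
The closure contains neither all of Account1 = {CName, CustID} nor all of Account2 = {AcctNo, Type, BCity, Balance, CustID}, so the common attributes are not a superkey of either fragment. The join is lossy.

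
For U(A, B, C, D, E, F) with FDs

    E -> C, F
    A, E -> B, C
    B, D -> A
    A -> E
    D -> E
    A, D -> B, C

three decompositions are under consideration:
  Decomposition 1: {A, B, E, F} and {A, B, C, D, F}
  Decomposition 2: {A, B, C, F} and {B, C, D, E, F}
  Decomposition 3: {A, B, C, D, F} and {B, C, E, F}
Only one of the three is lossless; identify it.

Decomposition 1: common = {A, B, F}, closure = {A, B, C, E, F} → lossless.
Decomposition 2: common = {B, C, F}, closure = {B, C, F} → lossy.
Decomposition 3: common = {B, C, F}, closure = {B, C, F} → lossy.

Decomposition 1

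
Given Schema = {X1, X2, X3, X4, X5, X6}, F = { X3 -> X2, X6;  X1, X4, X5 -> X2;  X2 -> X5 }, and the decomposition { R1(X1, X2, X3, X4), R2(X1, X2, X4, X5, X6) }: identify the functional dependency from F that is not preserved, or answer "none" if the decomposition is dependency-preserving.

X3 -> X2, X6

Check X3 → X2, X6: no single fragment contains all of {X2, X3, X6}, and the restricted closure of {X3} across the fragments never reaches {X2, X6}.
X1, X4, X5 → X2 is preserved.
X2 → X5 is preserved.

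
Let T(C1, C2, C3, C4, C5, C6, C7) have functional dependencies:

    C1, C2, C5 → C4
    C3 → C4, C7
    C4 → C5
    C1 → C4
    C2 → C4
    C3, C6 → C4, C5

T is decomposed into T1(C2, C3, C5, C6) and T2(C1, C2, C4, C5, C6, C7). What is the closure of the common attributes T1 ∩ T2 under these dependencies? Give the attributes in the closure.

T1 ∩ T2 = {C2, C5, C6}.
C2 → C4 applies, adding C4
Closure: {C2, C4, C5, C6}.

C2, C4, C5, C6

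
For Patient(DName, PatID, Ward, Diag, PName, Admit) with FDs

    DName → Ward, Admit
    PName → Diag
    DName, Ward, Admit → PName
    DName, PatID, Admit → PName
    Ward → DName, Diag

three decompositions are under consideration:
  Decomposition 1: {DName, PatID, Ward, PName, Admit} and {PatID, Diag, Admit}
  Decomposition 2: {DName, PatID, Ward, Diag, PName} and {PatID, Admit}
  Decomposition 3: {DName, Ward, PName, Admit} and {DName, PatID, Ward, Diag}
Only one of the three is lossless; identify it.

Decomposition 3

Decomposition 1: common = {PatID, Admit}, closure = {PatID, Admit} → lossy.
Decomposition 2: common = {PatID}, closure = {PatID} → lossy.
Decomposition 3: common = {DName, Ward}, closure = {DName, Ward, Diag, PName, Admit} → lossless.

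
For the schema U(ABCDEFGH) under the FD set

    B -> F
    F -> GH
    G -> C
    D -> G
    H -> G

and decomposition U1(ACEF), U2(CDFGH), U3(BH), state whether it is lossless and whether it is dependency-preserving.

lossy and not dependency-preserving

Lossless test (chase): Rows 1 and 2 agree on F; apply F→GH and equate their GH entries. Rows 1 and 3 agree on H; apply H→G and equate their G entries. Rows 1 and 3 agree on G; apply G→C and equate their C entries. No row becomes fully distinguished — the join is lossy.
Dependency preservation: the restricted closure of {B} across the fragments never reaches {F}, so B → F cannot be enforced without a join — not preserved.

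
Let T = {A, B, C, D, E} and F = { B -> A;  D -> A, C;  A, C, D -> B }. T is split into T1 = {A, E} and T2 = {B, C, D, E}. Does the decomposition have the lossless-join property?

No

Common attributes: T1 ∩ T2 = {E}.
No dependency enlarges {E}, so (E)⁺ = {E}.
The closure contains neither all of T1 = {A, E} nor all of T2 = {B, C, D, E}, so the common attributes are not a superkey of either fragment. The join is lossy.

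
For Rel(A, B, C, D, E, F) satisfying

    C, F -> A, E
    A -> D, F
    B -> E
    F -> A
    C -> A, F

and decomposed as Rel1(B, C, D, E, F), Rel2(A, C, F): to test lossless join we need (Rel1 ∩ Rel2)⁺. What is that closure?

A, C, D, E, F

Rel1 ∩ Rel2 = {C, F}.
C, F → A, E applies, adding A, E
A → D, F applies, adding D
Closure: {A, C, D, E, F}.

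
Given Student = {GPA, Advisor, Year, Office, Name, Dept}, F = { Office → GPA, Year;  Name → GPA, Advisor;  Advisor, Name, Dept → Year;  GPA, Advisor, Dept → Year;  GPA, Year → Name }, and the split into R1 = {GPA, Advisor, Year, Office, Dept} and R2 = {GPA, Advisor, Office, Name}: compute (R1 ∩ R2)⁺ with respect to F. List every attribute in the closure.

GPA, Advisor, Year, Office, Name

R1 ∩ R2 = {GPA, Advisor, Office}.
Office → GPA, Year applies, adding Year
GPA, Year → Name applies, adding Name
Closure: {GPA, Advisor, Year, Office, Name}.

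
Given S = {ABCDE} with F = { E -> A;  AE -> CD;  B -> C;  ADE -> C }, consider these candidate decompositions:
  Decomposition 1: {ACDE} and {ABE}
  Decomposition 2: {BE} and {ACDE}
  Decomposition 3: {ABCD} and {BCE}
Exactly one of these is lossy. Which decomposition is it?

Decomposition 3

Decomposition 1: common = {AE}, closure = {ACDE} → lossless.
Decomposition 2: common = {E}, closure = {ACDE} → lossless.
Decomposition 3: common = {BC}, closure = {BC} → lossy.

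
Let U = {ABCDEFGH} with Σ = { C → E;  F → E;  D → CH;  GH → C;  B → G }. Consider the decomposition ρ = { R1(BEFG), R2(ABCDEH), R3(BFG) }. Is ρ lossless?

Chase test. Columns are ABCDEFGH; row i has aⱼ where attribute j ∈ Ri, else bᵢⱼ.
Initial tableau (one row per fragment):
  row 1: b11 a2 b13 b14 a5 a6 a7 b18
  row 2: a1 a2 a3 a4 a5 b26 b27 a8
  row 3: b31 a2 b33 b34 b35 a6 a7 b38
Rows 1 and 3 agree on F; apply F→E and equate their E entries.
Rows 1 and 2 agree on B; apply B→G and equate their G entries.
No row becomes fully distinguished — the join is lossy.

No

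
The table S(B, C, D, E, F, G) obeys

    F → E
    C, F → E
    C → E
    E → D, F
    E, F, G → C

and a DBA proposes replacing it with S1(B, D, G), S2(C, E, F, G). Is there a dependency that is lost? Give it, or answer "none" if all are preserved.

Check E → D, F: no single fragment contains all of {D, E, F}, and the restricted closure of {E} across the fragments never reaches {D, F}.
F → E is preserved.
C, F → E is preserved.
C → E is preserved.
E, F, G → C is preserved.

E → D, F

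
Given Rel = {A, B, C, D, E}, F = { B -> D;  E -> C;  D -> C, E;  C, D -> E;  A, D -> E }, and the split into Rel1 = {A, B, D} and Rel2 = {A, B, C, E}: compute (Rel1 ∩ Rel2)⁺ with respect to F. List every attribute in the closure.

A, B, C, D, E

Rel1 ∩ Rel2 = {A, B}.
B → D applies, adding D
D → C, E applies, adding C, E
Closure: {A, B, C, D, E}.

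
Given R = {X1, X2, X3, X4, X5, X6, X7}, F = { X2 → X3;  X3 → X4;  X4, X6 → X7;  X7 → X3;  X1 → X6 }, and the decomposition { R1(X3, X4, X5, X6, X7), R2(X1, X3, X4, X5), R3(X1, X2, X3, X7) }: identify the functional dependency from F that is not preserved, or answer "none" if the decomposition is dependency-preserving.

Check X1 → X6: no single fragment contains all of {X1, X6}, and the restricted closure of {X1} across the fragments never reaches {X6}.
X2 → X3 is preserved.
X3 → X4 is preserved.
X4, X6 → X7 is preserved.
X7 → X3 is preserved.

X1 → X6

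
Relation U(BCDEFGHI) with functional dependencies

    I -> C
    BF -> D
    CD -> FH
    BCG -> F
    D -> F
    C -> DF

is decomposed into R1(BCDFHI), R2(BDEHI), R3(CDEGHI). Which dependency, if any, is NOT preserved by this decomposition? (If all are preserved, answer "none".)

I → C lies within R1.
BF → D lies within R1.
CD → FH lies within R1.
BCG → F: restricted closure across fragments reaches F.
D → F lies within R1.
C → DF lies within R1.
Every dependency is enforceable on the fragments, so the decomposition is dependency-preserving.

none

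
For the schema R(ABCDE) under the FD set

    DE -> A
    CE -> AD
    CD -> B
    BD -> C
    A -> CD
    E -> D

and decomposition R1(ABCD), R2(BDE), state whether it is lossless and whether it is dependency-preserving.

lossy and not dependency-preserving

Lossless test: (BD)⁺ = {BCD}, which is a superkey of neither fragment — lossy.
Dependency preservation: the restricted closure of {DE} across the fragments never reaches {A}, so DE → A cannot be enforced without a join — not preserved.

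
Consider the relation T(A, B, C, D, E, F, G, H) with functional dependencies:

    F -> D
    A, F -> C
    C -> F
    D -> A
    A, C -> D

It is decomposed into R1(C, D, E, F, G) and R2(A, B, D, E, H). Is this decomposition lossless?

Common attributes: R1 ∩ R2 = {D, E}.
Closure of {D, E}: D → A applies, adding A. So (D, E)⁺ = {A, D, E}.
The closure contains neither all of R1 = {C, D, E, F, G} nor all of R2 = {A, B, D, E, H}, so the common attributes are not a superkey of either fragment. The join is lossy.

No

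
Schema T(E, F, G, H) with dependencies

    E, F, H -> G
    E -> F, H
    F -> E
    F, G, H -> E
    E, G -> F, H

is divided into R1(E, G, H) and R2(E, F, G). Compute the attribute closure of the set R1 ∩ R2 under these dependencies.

E, F, G, H

R1 ∩ R2 = {E, G}.
E → F, H applies, adding F, H
Closure: {E, F, G, H}.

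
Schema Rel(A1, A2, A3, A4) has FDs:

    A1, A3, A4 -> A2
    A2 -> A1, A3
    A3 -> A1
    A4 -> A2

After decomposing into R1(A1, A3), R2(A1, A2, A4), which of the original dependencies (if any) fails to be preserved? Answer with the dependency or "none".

A2 -> A1, A3

Check A2 → A1, A3: no single fragment contains all of {A1, A2, A3}, and the restricted closure of {A2} across the fragments never reaches {A1, A3}.
A1, A3, A4 → A2 is preserved.
A3 → A1 is preserved.
A4 → A2 is preserved.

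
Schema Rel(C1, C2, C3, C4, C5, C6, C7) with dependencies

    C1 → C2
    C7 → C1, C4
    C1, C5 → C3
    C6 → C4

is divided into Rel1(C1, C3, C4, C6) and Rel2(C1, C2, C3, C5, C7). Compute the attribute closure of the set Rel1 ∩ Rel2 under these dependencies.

C1, C2, C3

Rel1 ∩ Rel2 = {C1, C3}.
C1 → C2 applies, adding C2
Closure: {C1, C2, C3}.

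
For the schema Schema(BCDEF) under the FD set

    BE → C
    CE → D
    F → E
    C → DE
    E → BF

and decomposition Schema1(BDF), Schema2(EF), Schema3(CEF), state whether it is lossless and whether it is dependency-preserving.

lossless and dependency-preserving

Lossless test (chase): Rows 1 and 2 agree on F; apply F→E and equate their E entries. Rows 1 and 2 agree on E; apply E→BF and equate their BF entries. Rows 1 and 3 agree on E; apply E→BF and equate their BF entries. Rows 1 and 2 agree on BE; apply BE→C and equate their C entries. Rows 1 and 3 agree on BE; apply BE→C and equate their C entries. Rows 1 and 2 agree on CE; apply CE→D and equate their D entries. Rows 1 and 3 agree on CE; apply CE→D and equate their D entries. Row 1 is now all distinguished symbols — the join is lossless.
Dependency preservation: BE → C; CE → D; C → DE; E → BF are not contained in any single fragment, but the restricted closure of each left-hand side across the fragments still reaches the right-hand side; the remaining FDs each lie inside some fragment. All dependencies are preserved.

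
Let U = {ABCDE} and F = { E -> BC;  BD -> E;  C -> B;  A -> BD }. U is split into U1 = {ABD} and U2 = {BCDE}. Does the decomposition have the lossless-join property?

Yes

Common attributes: U1 ∩ U2 = {BD}.
Closure of {BD}: BD → E applies, adding E; E → BC applies, adding C. So (BD)⁺ = {BCDE}.
This closure contains every attribute of U2, so U1 ∩ U2 → U2. The join is lossless.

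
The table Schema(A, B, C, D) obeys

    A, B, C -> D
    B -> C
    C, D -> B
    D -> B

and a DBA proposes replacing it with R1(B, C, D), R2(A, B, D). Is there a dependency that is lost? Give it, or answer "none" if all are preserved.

none

A, B, C → D: restricted closure across fragments reaches D.
B → C lies within R1.
C, D → B lies within R1.
D → B lies within R1.
Every dependency is enforceable on the fragments, so the decomposition is dependency-preserving.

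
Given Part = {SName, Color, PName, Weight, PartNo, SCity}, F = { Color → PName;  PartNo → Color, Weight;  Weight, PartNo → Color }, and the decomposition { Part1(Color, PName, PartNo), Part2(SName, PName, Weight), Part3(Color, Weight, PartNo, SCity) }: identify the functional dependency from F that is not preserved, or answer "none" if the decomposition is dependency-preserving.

Color → PName lies within Part1.
PartNo → Color, Weight lies within Part3.
Weight, PartNo → Color lies within Part3.
Every dependency is enforceable on the fragments, so the decomposition is dependency-preserving.

none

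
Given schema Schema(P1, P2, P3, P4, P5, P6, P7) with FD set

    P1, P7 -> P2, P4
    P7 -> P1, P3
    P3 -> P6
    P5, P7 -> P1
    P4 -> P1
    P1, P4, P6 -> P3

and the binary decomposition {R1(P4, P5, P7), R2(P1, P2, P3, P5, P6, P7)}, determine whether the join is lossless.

Yes

Common attributes: R1 ∩ R2 = {P5, P7}.
Closure of {P5, P7}: P7 → P1, P3 applies, adding P1, P3; P3 → P6 applies, adding P6; P1, P7 → P2, P4 applies, adding P2, P4. So (P5, P7)⁺ = {P1, P2, P3, P4, P5, P6, P7}.
This closure contains every attribute of R1, so R1 ∩ R2 → R1. The join is lossless.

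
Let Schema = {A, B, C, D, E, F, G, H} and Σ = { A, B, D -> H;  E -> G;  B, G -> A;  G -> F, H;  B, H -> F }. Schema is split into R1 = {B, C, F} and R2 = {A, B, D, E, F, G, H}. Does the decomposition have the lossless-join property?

Common attributes: R1 ∩ R2 = {B, F}.
No dependency enlarges {B, F}, so (B, F)⁺ = {B, F}.
The closure contains neither all of R1 = {B, C, F} nor all of R2 = {A, B, D, E, F, G, H}, so the common attributes are not a superkey of either fragment. The join is lossy.

No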